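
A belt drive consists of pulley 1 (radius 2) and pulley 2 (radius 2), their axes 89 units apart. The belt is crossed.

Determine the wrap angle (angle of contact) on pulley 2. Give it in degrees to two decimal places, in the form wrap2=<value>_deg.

wrap2=185.15_deg

crossed belt: β = asin((r1+r2)/C) = asin(4/89) = 2.5760°
wrap1 = wrap2 = π + 2β = 185.1519°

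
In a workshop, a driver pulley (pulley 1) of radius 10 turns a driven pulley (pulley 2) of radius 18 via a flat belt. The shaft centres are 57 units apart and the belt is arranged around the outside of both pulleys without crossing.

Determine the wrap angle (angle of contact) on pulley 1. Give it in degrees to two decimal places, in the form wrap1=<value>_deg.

open belt: β = asin((r2−r1)/C) = asin(8/57) = 8.0682°
wrap1 = π − 2β = 163.8637°
wrap2 = π + 2β = 196.1363°

wrap1=163.86_deg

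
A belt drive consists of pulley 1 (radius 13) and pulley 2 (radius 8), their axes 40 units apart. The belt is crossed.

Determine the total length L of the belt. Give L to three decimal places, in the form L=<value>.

L=157.276

crossed belt: β = asin((r1+r2)/C) = asin(21/40) = 31.6682°
wrap1 = wrap2 = π + 2β = 243.3365°
tangent length = C·cosβ = 34.0441
L = (r1+r2)·wrap + 2·C·cosβ = 21·4.2470 + 2·34.0441 = 157.2757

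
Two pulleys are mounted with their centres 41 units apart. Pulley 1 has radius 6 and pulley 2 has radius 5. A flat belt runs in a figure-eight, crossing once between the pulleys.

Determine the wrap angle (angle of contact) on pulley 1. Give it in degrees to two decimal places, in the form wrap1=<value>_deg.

crossed belt: β = asin((r1+r2)/C) = asin(11/41) = 15.5627°
wrap1 = wrap2 = π + 2β = 211.1254°

wrap1=211.13_deg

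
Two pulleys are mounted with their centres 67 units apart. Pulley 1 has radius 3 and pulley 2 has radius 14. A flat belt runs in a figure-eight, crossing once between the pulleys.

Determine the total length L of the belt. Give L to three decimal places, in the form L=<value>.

L=191.744

crossed belt: β = asin((r1+r2)/C) = asin(17/67) = 14.6984°
wrap1 = wrap2 = π + 2β = 209.3968°
tangent length = C·cosβ = 64.8074
L = (r1+r2)·wrap + 2·C·cosβ = 17·3.6547 + 2·64.8074 = 191.7441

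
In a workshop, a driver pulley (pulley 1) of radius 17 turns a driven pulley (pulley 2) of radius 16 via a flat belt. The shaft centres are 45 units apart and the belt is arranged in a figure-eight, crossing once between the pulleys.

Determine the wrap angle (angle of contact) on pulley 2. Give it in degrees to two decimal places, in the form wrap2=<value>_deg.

crossed belt: β = asin((r1+r2)/C) = asin(33/45) = 47.1666°
wrap1 = wrap2 = π + 2β = 274.3331°

wrap2=274.33_deg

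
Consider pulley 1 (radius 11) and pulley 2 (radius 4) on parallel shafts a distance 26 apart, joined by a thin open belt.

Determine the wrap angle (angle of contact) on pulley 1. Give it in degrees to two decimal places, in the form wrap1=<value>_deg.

wrap1=211.24_deg

open belt: β = asin((r2−r1)/C) = asin(-7/26) = -15.6185°
wrap1 = π − 2β = 211.2370°
wrap2 = π + 2β = 148.7630°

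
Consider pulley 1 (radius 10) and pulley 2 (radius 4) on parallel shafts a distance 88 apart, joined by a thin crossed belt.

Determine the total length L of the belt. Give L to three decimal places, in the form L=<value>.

L=222.214

crossed belt: β = asin((r1+r2)/C) = asin(14/88) = 9.1541°
wrap1 = wrap2 = π + 2β = 198.3083°
tangent length = C·cosβ = 86.8792
L = (r1+r2)·wrap + 2·C·cosβ = 14·3.4611 + 2·86.8792 = 222.2143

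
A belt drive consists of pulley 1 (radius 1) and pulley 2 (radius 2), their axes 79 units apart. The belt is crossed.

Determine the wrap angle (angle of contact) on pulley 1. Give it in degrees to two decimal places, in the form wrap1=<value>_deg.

crossed belt: β = asin((r1+r2)/C) = asin(3/79) = 2.1763°
wrap1 = wrap2 = π + 2β = 184.3526°

wrap1=184.35_deg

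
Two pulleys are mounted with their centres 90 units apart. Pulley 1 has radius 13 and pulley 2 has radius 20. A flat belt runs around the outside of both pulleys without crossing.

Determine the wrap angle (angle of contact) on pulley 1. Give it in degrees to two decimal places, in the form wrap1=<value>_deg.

wrap1=171.08_deg

open belt: β = asin((r2−r1)/C) = asin(7/90) = 4.4608°
wrap1 = π − 2β = 171.0783°
wrap2 = π + 2β = 188.9217°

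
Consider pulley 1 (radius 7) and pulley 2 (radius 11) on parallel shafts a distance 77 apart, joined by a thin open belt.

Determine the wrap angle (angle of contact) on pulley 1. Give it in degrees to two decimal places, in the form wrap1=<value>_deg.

wrap1=174.04_deg

open belt: β = asin((r2−r1)/C) = asin(4/77) = 2.9777°
wrap1 = π − 2β = 174.0445°
wrap2 = π + 2β = 185.9555°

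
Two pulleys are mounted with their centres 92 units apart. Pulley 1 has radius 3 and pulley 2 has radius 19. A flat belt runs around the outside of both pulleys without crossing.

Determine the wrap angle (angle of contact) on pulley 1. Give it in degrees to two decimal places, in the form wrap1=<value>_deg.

open belt: β = asin((r2−r1)/C) = asin(16/92) = 10.0154°
wrap1 = π − 2β = 159.9692°
wrap2 = π + 2β = 200.0308°

wrap1=159.97_deg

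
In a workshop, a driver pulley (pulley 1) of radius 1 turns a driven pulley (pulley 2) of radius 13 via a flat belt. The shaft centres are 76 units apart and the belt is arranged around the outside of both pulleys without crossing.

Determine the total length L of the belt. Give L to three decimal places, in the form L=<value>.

L=197.881

open belt: β = asin((r2−r1)/C) = asin(12/76) = 9.0847°
wrap1 = π − 2β = 161.8306°
wrap2 = π + 2β = 198.1694°
tangent length = C·cosβ = 75.0467
L = r1·wrap1 + r2·wrap2 + 2·C·cosβ = 1·2.8245 + 13·3.4587 + 2·75.0467 = 197.8810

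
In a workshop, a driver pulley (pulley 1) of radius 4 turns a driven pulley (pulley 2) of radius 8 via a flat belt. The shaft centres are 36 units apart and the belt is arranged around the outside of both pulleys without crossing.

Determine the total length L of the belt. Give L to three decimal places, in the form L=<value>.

open belt: β = asin((r2−r1)/C) = asin(4/36) = 6.3794°
wrap1 = π − 2β = 167.2413°
wrap2 = π + 2β = 192.7587°
tangent length = C·cosβ = 35.7771
L = r1·wrap1 + r2·wrap2 + 2·C·cosβ = 4·2.9189 + 8·3.3643 + 2·35.7771 = 110.1440

L=110.144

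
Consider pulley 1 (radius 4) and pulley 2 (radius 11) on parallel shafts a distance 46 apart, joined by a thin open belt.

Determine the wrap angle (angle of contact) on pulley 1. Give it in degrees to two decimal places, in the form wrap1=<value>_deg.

wrap1=162.49_deg

open belt: β = asin((r2−r1)/C) = asin(7/46) = 8.7529°
wrap1 = π − 2β = 162.4941°
wrap2 = π + 2β = 197.5059°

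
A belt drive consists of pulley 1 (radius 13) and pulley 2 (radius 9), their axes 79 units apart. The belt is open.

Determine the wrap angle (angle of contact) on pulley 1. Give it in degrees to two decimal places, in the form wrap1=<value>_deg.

open belt: β = asin((r2−r1)/C) = asin(-4/79) = -2.9023°
wrap1 = π − 2β = 185.8046°
wrap2 = π + 2β = 174.1954°

wrap1=185.80_deg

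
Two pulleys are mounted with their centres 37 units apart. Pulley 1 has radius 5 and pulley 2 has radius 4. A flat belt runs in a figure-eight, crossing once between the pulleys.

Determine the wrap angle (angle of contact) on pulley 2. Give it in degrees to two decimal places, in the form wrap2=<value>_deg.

wrap2=208.16_deg

crossed belt: β = asin((r1+r2)/C) = asin(9/37) = 14.0780°
wrap1 = wrap2 = π + 2β = 208.1561°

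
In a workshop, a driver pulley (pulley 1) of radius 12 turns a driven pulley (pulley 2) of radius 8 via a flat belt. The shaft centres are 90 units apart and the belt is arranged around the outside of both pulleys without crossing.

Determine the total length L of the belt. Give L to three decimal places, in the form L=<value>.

open belt: β = asin((r2−r1)/C) = asin(-4/90) = -2.5473°
wrap1 = π − 2β = 185.0946°
wrap2 = π + 2β = 174.9054°
tangent length = C·cosβ = 89.9111
L = r1·wrap1 + r2·wrap2 + 2·C·cosβ = 12·3.2305 + 8·3.0527 + 2·89.9111 = 243.0097

L=243.010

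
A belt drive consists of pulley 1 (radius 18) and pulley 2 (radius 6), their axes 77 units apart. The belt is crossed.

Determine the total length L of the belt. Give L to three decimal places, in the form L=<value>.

L=236.941

crossed belt: β = asin((r1+r2)/C) = asin(24/77) = 18.1610°
wrap1 = wrap2 = π + 2β = 216.3220°
tangent length = C·cosβ = 73.1642
L = (r1+r2)·wrap + 2·C·cosβ = 24·3.7755 + 2·73.1642 = 236.9411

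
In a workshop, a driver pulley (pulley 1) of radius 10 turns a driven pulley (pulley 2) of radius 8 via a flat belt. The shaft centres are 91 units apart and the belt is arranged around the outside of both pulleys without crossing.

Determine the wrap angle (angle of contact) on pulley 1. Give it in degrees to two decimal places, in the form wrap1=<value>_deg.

wrap1=182.52_deg

open belt: β = asin((r2−r1)/C) = asin(-2/91) = -1.2593°
wrap1 = π − 2β = 182.5187°
wrap2 = π + 2β = 177.4813°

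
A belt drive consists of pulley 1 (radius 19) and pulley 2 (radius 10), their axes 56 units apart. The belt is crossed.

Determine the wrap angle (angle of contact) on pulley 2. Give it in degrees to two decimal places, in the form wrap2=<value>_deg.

crossed belt: β = asin((r1+r2)/C) = asin(29/56) = 31.1886°
wrap1 = wrap2 = π + 2β = 242.3772°

wrap2=242.38_deg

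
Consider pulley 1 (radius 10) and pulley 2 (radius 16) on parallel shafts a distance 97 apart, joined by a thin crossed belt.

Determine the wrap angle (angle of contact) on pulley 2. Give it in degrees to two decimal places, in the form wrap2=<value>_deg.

crossed belt: β = asin((r1+r2)/C) = asin(26/97) = 15.5477°
wrap1 = wrap2 = π + 2β = 211.0955°

wrap2=211.10_deg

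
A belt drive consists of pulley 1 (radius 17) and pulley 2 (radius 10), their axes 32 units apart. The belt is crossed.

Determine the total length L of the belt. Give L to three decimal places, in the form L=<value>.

crossed belt: β = asin((r1+r2)/C) = asin(27/32) = 57.5383°
wrap1 = wrap2 = π + 2β = 295.0765°
tangent length = C·cosβ = 17.1756
L = (r1+r2)·wrap + 2·C·cosβ = 27·5.1501 + 2·17.1756 = 173.4027

L=173.403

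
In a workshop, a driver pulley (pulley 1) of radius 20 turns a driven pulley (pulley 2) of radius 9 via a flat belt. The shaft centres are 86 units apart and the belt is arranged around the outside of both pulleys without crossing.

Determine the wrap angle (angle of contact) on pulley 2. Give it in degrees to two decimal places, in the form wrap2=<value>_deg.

wrap2=165.30_deg

open belt: β = asin((r2−r1)/C) = asin(-11/86) = -7.3487°
wrap1 = π − 2β = 194.6973°
wrap2 = π + 2β = 165.3027°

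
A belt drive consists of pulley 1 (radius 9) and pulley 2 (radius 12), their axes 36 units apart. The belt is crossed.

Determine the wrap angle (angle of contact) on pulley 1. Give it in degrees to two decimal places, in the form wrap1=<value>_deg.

wrap1=251.37_deg

crossed belt: β = asin((r1+r2)/C) = asin(21/36) = 35.6853°
wrap1 = wrap2 = π + 2β = 251.3707°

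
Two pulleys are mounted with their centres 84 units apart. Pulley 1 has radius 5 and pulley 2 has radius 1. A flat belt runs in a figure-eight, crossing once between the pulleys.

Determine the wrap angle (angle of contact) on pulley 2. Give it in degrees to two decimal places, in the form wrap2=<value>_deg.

crossed belt: β = asin((r1+r2)/C) = asin(6/84) = 4.0960°
wrap1 = wrap2 = π + 2β = 188.1921°

wrap2=188.19_deg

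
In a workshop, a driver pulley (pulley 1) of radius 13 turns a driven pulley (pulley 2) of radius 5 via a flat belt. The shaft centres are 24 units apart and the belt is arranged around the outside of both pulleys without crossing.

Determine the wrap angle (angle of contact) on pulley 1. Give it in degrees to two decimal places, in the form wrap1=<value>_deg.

wrap1=218.94_deg

open belt: β = asin((r2−r1)/C) = asin(-8/24) = -19.4712°
wrap1 = π − 2β = 218.9424°
wrap2 = π + 2β = 141.0576°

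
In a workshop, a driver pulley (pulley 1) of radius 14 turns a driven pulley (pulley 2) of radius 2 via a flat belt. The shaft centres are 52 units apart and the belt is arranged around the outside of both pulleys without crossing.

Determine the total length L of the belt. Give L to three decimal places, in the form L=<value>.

open belt: β = asin((r2−r1)/C) = asin(-12/52) = -13.3424°
wrap1 = π − 2β = 206.6847°
wrap2 = π + 2β = 153.3153°
tangent length = C·cosβ = 50.5964
L = r1·wrap1 + r2·wrap2 + 2·C·cosβ = 14·3.6073 + 2·2.6759 + 2·50.5964 = 157.0472

L=157.047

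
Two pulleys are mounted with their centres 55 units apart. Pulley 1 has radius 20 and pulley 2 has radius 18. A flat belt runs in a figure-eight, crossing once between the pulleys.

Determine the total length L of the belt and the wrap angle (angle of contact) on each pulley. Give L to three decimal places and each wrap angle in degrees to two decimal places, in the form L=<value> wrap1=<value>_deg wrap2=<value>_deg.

crossed belt: β = asin((r1+r2)/C) = asin(38/55) = 43.7021°
wrap1 = wrap2 = π + 2β = 267.4042°
tangent length = C·cosβ = 39.7618
L = (r1+r2)·wrap + 2·C·cosβ = 38·4.6671 + 2·39.7618 = 256.8728

L=256.873 wrap1=267.40_deg wrap2=267.40_deg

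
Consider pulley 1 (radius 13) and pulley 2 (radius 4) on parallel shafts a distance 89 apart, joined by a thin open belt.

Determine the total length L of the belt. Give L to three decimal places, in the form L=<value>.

open belt: β = asin((r2−r1)/C) = asin(-9/89) = -5.8039°
wrap1 = π − 2β = 191.6078°
wrap2 = π + 2β = 168.3922°
tangent length = C·cosβ = 88.5438
L = r1·wrap1 + r2·wrap2 + 2·C·cosβ = 13·3.3442 + 4·2.9390 + 2·88.5438 = 232.3180

L=232.318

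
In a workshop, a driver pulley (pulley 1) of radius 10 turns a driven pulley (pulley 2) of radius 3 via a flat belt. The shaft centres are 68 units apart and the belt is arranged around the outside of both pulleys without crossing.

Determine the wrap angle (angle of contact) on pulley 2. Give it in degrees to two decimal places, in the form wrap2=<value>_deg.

wrap2=168.18_deg

open belt: β = asin((r2−r1)/C) = asin(-7/68) = -5.9086°
wrap1 = π − 2β = 191.8171°
wrap2 = π + 2β = 168.1829°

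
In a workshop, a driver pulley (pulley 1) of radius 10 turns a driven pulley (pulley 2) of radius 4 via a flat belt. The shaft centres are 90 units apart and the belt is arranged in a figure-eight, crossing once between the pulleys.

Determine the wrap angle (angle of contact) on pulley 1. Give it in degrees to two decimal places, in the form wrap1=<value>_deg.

wrap1=197.90_deg

crossed belt: β = asin((r1+r2)/C) = asin(14/90) = 8.9490°
wrap1 = wrap2 = π + 2β = 197.8980°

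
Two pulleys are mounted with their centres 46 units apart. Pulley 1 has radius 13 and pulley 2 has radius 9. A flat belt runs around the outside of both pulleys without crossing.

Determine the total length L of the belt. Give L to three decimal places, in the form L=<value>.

open belt: β = asin((r2−r1)/C) = asin(-4/46) = -4.9885°
wrap1 = π − 2β = 189.9771°
wrap2 = π + 2β = 170.0229°
tangent length = C·cosβ = 45.8258
L = r1·wrap1 + r2·wrap2 + 2·C·cosβ = 13·3.3157 + 9·2.9675 + 2·45.8258 = 161.4631

L=161.463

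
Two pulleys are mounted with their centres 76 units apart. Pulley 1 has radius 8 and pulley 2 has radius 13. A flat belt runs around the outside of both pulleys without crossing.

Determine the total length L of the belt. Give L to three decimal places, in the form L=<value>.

L=218.303

open belt: β = asin((r2−r1)/C) = asin(5/76) = 3.7722°
wrap1 = π − 2β = 172.4556°
wrap2 = π + 2β = 187.5444°
tangent length = C·cosβ = 75.8353
L = r1·wrap1 + r2·wrap2 + 2·C·cosβ = 8·3.0099 + 13·3.2733 + 2·75.8353 = 218.3025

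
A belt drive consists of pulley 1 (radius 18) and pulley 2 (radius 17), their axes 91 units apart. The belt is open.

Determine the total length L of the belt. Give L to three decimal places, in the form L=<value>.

open belt: β = asin((r2−r1)/C) = asin(-1/91) = -0.6296°
wrap1 = π − 2β = 181.2593°
wrap2 = π + 2β = 178.7407°
tangent length = C·cosβ = 90.9945
L = r1·wrap1 + r2·wrap2 + 2·C·cosβ = 18·3.1636 + 17·3.1196 + 2·90.9945 = 291.9667

L=291.967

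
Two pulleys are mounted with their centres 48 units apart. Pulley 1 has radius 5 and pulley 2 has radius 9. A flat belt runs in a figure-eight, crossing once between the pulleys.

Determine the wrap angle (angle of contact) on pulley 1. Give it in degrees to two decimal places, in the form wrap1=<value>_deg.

wrap1=213.92_deg

crossed belt: β = asin((r1+r2)/C) = asin(14/48) = 16.9578°
wrap1 = wrap2 = π + 2β = 213.9155°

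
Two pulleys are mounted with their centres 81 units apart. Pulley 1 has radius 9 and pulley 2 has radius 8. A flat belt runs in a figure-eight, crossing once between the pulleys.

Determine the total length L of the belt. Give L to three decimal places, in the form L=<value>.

L=218.988

crossed belt: β = asin((r1+r2)/C) = asin(17/81) = 12.1151°
wrap1 = wrap2 = π + 2β = 204.2302°
tangent length = C·cosβ = 79.1960
L = (r1+r2)·wrap + 2·C·cosβ = 17·3.5645 + 2·79.1960 = 218.9882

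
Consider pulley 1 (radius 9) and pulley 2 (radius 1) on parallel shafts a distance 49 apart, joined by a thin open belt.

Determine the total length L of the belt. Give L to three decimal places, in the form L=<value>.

open belt: β = asin((r2−r1)/C) = asin(-8/49) = -9.3965°
wrap1 = π − 2β = 198.7930°
wrap2 = π + 2β = 161.2070°
tangent length = C·cosβ = 48.3425
L = r1·wrap1 + r2·wrap2 + 2·C·cosβ = 9·3.4696 + 1·2.8136 + 2·48.3425 = 130.7250

L=130.725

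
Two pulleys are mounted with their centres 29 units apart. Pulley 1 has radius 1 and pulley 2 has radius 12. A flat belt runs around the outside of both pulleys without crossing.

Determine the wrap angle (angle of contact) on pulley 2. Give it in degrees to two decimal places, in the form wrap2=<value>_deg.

wrap2=224.58_deg

open belt: β = asin((r2−r1)/C) = asin(11/29) = 22.2910°
wrap1 = π − 2β = 135.4181°
wrap2 = π + 2β = 224.5819°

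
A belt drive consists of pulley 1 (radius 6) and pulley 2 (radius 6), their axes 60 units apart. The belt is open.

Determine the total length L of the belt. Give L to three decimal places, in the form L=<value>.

L=157.699

open belt: β = asin((r2−r1)/C) = asin(0/60) = 0.0000°
wrap1 = π − 2β = 180.0000°
wrap2 = π + 2β = 180.0000°
tangent length = C·cosβ = 60.0000
L = r1·wrap1 + r2·wrap2 + 2·C·cosβ = 6·3.1416 + 6·3.1416 + 2·60.0000 = 157.6991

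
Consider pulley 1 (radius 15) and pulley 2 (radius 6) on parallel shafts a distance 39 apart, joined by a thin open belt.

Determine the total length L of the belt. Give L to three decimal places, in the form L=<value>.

open belt: β = asin((r2−r1)/C) = asin(-9/39) = -13.3424°
wrap1 = π − 2β = 206.6847°
wrap2 = π + 2β = 153.3153°
tangent length = C·cosβ = 37.9473
L = r1·wrap1 + r2·wrap2 + 2·C·cosβ = 15·3.6073 + 6·2.6759 + 2·37.9473 = 146.0597

L=146.060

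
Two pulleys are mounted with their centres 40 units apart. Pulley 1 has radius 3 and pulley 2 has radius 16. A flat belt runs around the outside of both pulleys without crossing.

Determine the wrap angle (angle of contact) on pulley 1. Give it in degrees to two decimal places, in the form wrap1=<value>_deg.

open belt: β = asin((r2−r1)/C) = asin(13/40) = 18.9656°
wrap1 = π − 2β = 142.0689°
wrap2 = π + 2β = 217.9311°

wrap1=142.07_deg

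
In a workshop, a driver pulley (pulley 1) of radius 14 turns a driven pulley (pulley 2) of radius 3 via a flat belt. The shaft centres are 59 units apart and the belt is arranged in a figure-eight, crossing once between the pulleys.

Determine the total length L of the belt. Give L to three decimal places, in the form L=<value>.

L=176.340

crossed belt: β = asin((r1+r2)/C) = asin(17/59) = 16.7464°
wrap1 = wrap2 = π + 2β = 213.4927°
tangent length = C·cosβ = 56.4978
L = (r1+r2)·wrap + 2·C·cosβ = 17·3.7262 + 2·56.4978 = 176.3401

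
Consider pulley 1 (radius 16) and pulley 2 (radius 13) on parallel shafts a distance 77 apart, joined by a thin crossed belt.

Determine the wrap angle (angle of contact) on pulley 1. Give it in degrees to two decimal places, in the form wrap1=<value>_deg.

crossed belt: β = asin((r1+r2)/C) = asin(29/77) = 22.1247°
wrap1 = wrap2 = π + 2β = 224.2494°

wrap1=224.25_deg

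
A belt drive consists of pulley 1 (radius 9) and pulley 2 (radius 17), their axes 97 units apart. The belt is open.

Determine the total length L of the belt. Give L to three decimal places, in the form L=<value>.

L=276.342

open belt: β = asin((r2−r1)/C) = asin(8/97) = 4.7308°
wrap1 = π − 2β = 170.5384°
wrap2 = π + 2β = 189.4616°
tangent length = C·cosβ = 96.6695
L = r1·wrap1 + r2·wrap2 + 2·C·cosβ = 9·2.9765 + 17·3.3067 + 2·96.6695 = 276.3416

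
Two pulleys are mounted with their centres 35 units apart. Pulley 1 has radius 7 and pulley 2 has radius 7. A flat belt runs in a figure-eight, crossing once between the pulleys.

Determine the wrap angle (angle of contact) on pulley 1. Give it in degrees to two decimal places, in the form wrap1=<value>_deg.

wrap1=227.16_deg

crossed belt: β = asin((r1+r2)/C) = asin(14/35) = 23.5782°
wrap1 = wrap2 = π + 2β = 227.1564°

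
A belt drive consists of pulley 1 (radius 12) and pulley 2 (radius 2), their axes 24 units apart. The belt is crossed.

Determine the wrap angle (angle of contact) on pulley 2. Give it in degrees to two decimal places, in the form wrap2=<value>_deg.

wrap2=251.37_deg

crossed belt: β = asin((r1+r2)/C) = asin(14/24) = 35.6853°
wrap1 = wrap2 = π + 2β = 251.3707°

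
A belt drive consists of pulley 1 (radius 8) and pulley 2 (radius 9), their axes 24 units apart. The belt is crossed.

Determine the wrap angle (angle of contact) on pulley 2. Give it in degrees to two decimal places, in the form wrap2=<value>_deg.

crossed belt: β = asin((r1+r2)/C) = asin(17/24) = 45.0995°
wrap1 = wrap2 = π + 2β = 270.1989°

wrap2=270.20_deg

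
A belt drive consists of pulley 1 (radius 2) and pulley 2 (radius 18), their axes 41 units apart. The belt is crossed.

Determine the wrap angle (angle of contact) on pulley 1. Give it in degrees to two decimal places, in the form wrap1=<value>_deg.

crossed belt: β = asin((r1+r2)/C) = asin(20/41) = 29.1964°
wrap1 = wrap2 = π + 2β = 238.3928°

wrap1=238.39_deg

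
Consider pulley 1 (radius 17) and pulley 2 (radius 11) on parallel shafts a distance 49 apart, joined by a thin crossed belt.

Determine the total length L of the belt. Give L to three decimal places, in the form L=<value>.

crossed belt: β = asin((r1+r2)/C) = asin(28/49) = 34.8499°
wrap1 = wrap2 = π + 2β = 249.6998°
tangent length = C·cosβ = 40.2119
L = (r1+r2)·wrap + 2·C·cosβ = 28·4.3581 + 2·40.2119 = 202.4502

L=202.450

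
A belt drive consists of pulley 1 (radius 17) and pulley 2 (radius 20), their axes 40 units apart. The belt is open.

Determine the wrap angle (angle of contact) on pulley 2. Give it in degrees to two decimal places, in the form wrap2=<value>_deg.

open belt: β = asin((r2−r1)/C) = asin(3/40) = 4.3012°
wrap1 = π − 2β = 171.3976°
wrap2 = π + 2β = 188.6024°

wrap2=188.60_deg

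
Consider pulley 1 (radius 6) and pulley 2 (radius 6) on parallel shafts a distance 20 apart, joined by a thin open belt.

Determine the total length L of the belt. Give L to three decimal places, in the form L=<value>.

L=77.699

open belt: β = asin((r2−r1)/C) = asin(0/20) = 0.0000°
wrap1 = π − 2β = 180.0000°
wrap2 = π + 2β = 180.0000°
tangent length = C·cosβ = 20.0000
L = r1·wrap1 + r2·wrap2 + 2·C·cosβ = 6·3.1416 + 6·3.1416 + 2·20.0000 = 77.6991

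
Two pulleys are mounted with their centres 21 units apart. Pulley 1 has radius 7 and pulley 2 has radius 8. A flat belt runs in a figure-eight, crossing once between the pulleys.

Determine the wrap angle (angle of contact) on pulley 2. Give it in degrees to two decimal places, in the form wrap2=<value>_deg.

wrap2=271.17_deg

crossed belt: β = asin((r1+r2)/C) = asin(15/21) = 45.5847°
wrap1 = wrap2 = π + 2β = 271.1694°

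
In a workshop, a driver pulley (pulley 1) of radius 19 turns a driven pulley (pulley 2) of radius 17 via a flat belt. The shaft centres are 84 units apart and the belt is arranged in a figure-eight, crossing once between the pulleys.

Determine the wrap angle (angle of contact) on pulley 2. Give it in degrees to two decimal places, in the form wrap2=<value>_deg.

wrap2=230.75_deg

crossed belt: β = asin((r1+r2)/C) = asin(36/84) = 25.3769°
wrap1 = wrap2 = π + 2β = 230.7539°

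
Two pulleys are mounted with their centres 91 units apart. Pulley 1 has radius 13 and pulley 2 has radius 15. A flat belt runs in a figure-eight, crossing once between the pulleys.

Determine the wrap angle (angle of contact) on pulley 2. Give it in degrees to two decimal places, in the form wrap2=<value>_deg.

crossed belt: β = asin((r1+r2)/C) = asin(28/91) = 17.9202°
wrap1 = wrap2 = π + 2β = 215.8404°

wrap2=215.84_deg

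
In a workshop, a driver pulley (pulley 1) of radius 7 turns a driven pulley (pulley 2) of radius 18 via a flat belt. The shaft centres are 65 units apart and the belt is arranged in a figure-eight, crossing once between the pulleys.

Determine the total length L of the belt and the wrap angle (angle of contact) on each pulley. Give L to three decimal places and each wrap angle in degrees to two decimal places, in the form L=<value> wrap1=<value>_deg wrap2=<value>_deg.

crossed belt: β = asin((r1+r2)/C) = asin(25/65) = 22.6199°
wrap1 = wrap2 = π + 2β = 225.2397°
tangent length = C·cosβ = 60.0000
L = (r1+r2)·wrap + 2·C·cosβ = 25·3.9312 + 2·60.0000 = 218.2794

L=218.279 wrap1=225.24_deg wrap2=225.24_deg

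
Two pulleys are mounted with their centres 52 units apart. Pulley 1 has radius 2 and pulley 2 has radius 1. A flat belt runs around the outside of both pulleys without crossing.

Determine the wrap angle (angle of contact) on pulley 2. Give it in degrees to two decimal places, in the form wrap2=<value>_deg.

open belt: β = asin((r2−r1)/C) = asin(-1/52) = -1.1019°
wrap1 = π − 2β = 182.2038°
wrap2 = π + 2β = 177.7962°

wrap2=177.80_deg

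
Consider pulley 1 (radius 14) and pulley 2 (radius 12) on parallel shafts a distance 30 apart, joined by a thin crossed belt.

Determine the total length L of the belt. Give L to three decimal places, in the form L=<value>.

L=166.136

crossed belt: β = asin((r1+r2)/C) = asin(26/30) = 60.0736°
wrap1 = wrap2 = π + 2β = 300.1471°
tangent length = C·cosβ = 14.9666
L = (r1+r2)·wrap + 2·C·cosβ = 26·5.2386 + 2·14.9666 = 166.1357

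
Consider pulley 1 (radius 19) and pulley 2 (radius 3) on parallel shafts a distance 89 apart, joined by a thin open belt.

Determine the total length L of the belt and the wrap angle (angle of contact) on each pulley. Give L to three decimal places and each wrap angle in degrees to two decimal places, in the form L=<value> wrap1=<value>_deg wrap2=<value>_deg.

L=249.999 wrap1=200.71_deg wrap2=159.29_deg

open belt: β = asin((r2−r1)/C) = asin(-16/89) = -10.3567°
wrap1 = π − 2β = 200.7133°
wrap2 = π + 2β = 159.2867°
tangent length = C·cosβ = 87.5500
L = r1·wrap1 + r2·wrap2 + 2·C·cosβ = 19·3.5031 + 3·2.7801 + 2·87.5500 = 249.9993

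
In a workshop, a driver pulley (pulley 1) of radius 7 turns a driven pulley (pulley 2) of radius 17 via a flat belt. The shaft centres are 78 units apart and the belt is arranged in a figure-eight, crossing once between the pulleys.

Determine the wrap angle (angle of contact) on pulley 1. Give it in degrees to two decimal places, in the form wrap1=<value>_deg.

wrap1=215.84_deg

crossed belt: β = asin((r1+r2)/C) = asin(24/78) = 17.9202°
wrap1 = wrap2 = π + 2β = 215.8404°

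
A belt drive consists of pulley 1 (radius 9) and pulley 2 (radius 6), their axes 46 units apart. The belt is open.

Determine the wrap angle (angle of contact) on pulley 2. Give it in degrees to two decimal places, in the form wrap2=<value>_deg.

open belt: β = asin((r2−r1)/C) = asin(-3/46) = -3.7393°
wrap1 = π − 2β = 187.4787°
wrap2 = π + 2β = 172.5213°

wrap2=172.52_deg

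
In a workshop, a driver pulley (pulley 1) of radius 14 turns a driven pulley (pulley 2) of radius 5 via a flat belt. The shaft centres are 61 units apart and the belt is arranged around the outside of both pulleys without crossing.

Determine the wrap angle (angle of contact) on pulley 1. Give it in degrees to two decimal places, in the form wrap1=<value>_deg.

wrap1=196.97_deg

open belt: β = asin((r2−r1)/C) = asin(-9/61) = -8.4844°
wrap1 = π − 2β = 196.9689°
wrap2 = π + 2β = 163.0311°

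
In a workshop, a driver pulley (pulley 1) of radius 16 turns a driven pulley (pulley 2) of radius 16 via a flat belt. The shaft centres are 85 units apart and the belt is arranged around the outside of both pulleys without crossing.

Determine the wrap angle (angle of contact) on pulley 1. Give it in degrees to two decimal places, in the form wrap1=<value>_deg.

open belt: β = asin((r2−r1)/C) = asin(0/85) = 0.0000°
wrap1 = π − 2β = 180.0000°
wrap2 = π + 2β = 180.0000°

wrap1=180.00_deg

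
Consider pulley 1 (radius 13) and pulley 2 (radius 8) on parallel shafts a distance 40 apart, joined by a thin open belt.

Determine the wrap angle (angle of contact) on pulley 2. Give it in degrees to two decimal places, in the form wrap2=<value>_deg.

open belt: β = asin((r2−r1)/C) = asin(-5/40) = -7.1808°
wrap1 = π − 2β = 194.3615°
wrap2 = π + 2β = 165.6385°

wrap2=165.64_deg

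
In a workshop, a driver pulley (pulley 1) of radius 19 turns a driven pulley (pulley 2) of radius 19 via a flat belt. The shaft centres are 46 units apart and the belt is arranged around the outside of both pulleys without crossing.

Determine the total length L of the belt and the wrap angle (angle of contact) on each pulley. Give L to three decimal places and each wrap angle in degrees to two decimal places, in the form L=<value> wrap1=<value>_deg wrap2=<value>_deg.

L=211.381 wrap1=180.00_deg wrap2=180.00_deg

open belt: β = asin((r2−r1)/C) = asin(0/46) = 0.0000°
wrap1 = π − 2β = 180.0000°
wrap2 = π + 2β = 180.0000°
tangent length = C·cosβ = 46.0000
L = r1·wrap1 + r2·wrap2 + 2·C·cosβ = 19·3.1416 + 19·3.1416 + 2·46.0000 = 211.3805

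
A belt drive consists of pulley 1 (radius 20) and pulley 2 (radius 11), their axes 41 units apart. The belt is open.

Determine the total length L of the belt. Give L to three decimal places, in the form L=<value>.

L=181.373

open belt: β = asin((r2−r1)/C) = asin(-9/41) = -12.6804°
wrap1 = π − 2β = 205.3608°
wrap2 = π + 2β = 154.6392°
tangent length = C·cosβ = 40.0000
L = r1·wrap1 + r2·wrap2 + 2·C·cosβ = 20·3.5842 + 11·2.6990 + 2·40.0000 = 181.3730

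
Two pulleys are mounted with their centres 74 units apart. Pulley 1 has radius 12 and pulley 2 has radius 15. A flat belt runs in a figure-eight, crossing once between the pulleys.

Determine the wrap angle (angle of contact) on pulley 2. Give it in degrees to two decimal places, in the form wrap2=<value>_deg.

crossed belt: β = asin((r1+r2)/C) = asin(27/74) = 21.3993°
wrap1 = wrap2 = π + 2β = 222.7985°

wrap2=222.80_deg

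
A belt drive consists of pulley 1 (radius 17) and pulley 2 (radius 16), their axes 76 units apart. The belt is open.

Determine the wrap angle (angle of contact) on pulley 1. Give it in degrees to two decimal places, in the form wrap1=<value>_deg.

wrap1=181.51_deg

open belt: β = asin((r2−r1)/C) = asin(-1/76) = -0.7539°
wrap1 = π − 2β = 181.5078°
wrap2 = π + 2β = 178.4922°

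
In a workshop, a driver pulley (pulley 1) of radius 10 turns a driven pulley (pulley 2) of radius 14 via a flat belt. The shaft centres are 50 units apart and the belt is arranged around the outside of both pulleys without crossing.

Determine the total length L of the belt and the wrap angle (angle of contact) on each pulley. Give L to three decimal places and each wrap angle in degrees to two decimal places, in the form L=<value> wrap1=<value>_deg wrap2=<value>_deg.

open belt: β = asin((r2−r1)/C) = asin(4/50) = 4.5886°
wrap1 = π − 2β = 170.8229°
wrap2 = π + 2β = 189.1771°
tangent length = C·cosβ = 49.8397
L = r1·wrap1 + r2·wrap2 + 2·C·cosβ = 10·2.9814 + 14·3.3018 + 2·49.8397 = 175.7184

L=175.718 wrap1=170.82_deg wrap2=189.18_deg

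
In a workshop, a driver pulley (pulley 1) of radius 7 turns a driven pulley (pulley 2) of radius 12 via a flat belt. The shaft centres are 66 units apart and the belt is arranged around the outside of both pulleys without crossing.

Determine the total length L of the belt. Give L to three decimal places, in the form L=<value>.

open belt: β = asin((r2−r1)/C) = asin(5/66) = 4.3448°
wrap1 = π − 2β = 171.3105°
wrap2 = π + 2β = 188.6895°
tangent length = C·cosβ = 65.8103
L = r1·wrap1 + r2·wrap2 + 2·C·cosβ = 7·2.9899 + 12·3.2933 + 2·65.8103 = 192.0692

L=192.069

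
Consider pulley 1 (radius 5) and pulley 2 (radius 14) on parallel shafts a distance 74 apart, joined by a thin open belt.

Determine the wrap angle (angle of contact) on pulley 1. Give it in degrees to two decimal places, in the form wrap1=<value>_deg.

wrap1=166.03_deg

open belt: β = asin((r2−r1)/C) = asin(9/74) = 6.9857°
wrap1 = π − 2β = 166.0286°
wrap2 = π + 2β = 193.9714°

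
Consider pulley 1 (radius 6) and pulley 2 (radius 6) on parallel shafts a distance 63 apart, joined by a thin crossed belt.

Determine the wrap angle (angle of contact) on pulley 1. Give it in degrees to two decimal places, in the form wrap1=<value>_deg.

crossed belt: β = asin((r1+r2)/C) = asin(12/63) = 10.9806°
wrap1 = wrap2 = π + 2β = 201.9612°

wrap1=201.96_deg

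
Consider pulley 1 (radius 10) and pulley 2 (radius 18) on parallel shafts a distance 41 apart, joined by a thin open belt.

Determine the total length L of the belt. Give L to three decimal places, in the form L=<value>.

open belt: β = asin((r2−r1)/C) = asin(8/41) = 11.2518°
wrap1 = π − 2β = 157.4963°
wrap2 = π + 2β = 202.5037°
tangent length = C·cosβ = 40.2119
L = r1·wrap1 + r2·wrap2 + 2·C·cosβ = 10·2.7488 + 18·3.5344 + 2·40.2119 = 171.5306

L=171.531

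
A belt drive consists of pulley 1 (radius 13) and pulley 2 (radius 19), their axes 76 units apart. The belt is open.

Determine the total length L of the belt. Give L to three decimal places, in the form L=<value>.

L=253.005

open belt: β = asin((r2−r1)/C) = asin(6/76) = 4.5281°
wrap1 = π − 2β = 170.9439°
wrap2 = π + 2β = 189.0561°
tangent length = C·cosβ = 75.7628
L = r1·wrap1 + r2·wrap2 + 2·C·cosβ = 13·2.9835 + 19·3.2997 + 2·75.7628 = 253.0049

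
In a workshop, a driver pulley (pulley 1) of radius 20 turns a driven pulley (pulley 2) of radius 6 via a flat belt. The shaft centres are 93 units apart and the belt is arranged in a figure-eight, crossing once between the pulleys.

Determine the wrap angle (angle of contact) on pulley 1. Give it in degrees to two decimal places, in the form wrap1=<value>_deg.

wrap1=212.47_deg

crossed belt: β = asin((r1+r2)/C) = asin(26/93) = 16.2345°
wrap1 = wrap2 = π + 2β = 212.4691°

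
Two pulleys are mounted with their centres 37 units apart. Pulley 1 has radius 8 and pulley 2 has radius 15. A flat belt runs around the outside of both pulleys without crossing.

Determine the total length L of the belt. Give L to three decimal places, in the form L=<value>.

open belt: β = asin((r2−r1)/C) = asin(7/37) = 10.9055°
wrap1 = π − 2β = 158.1891°
wrap2 = π + 2β = 201.8109°
tangent length = C·cosβ = 36.3318
L = r1·wrap1 + r2·wrap2 + 2·C·cosβ = 8·2.7609 + 15·3.5223 + 2·36.3318 = 147.5849

L=147.585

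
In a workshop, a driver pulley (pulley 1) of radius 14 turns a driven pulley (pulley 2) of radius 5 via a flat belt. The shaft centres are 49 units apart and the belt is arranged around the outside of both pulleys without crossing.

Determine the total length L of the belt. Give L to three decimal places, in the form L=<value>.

L=159.348

open belt: β = asin((r2−r1)/C) = asin(-9/49) = -10.5838°
wrap1 = π − 2β = 201.1676°
wrap2 = π + 2β = 158.8324°
tangent length = C·cosβ = 48.1664
L = r1·wrap1 + r2·wrap2 + 2·C·cosβ = 14·3.5110 + 5·2.7721 + 2·48.1664 = 159.3480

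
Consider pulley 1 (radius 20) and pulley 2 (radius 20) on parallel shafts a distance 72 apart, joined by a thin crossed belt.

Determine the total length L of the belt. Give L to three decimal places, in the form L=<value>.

crossed belt: β = asin((r1+r2)/C) = asin(40/72) = 33.7490°
wrap1 = wrap2 = π + 2β = 247.4980°
tangent length = C·cosβ = 59.8665
L = (r1+r2)·wrap + 2·C·cosβ = 40·4.3197 + 2·59.8665 = 292.5192

L=292.519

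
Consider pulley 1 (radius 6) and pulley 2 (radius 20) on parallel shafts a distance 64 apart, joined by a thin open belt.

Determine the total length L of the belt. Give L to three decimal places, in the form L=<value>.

open belt: β = asin((r2−r1)/C) = asin(14/64) = 12.6356°
wrap1 = π − 2β = 154.7287°
wrap2 = π + 2β = 205.2713°
tangent length = C·cosβ = 62.4500
L = r1·wrap1 + r2·wrap2 + 2·C·cosβ = 6·2.7005 + 20·3.5827 + 2·62.4500 = 212.7563

L=212.756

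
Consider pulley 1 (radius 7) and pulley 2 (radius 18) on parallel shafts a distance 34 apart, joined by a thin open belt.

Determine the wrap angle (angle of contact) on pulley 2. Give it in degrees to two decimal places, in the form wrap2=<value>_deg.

open belt: β = asin((r2−r1)/C) = asin(11/34) = 18.8765°
wrap1 = π − 2β = 142.2470°
wrap2 = π + 2β = 217.7530°

wrap2=217.75_deg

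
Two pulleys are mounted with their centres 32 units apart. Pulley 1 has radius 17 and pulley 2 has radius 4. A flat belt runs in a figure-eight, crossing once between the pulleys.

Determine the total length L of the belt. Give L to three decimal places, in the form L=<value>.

crossed belt: β = asin((r1+r2)/C) = asin(21/32) = 41.0145°
wrap1 = wrap2 = π + 2β = 262.0290°
tangent length = C·cosβ = 24.1454
L = (r1+r2)·wrap + 2·C·cosβ = 21·4.5733 + 2·24.1454 = 144.3294

L=144.329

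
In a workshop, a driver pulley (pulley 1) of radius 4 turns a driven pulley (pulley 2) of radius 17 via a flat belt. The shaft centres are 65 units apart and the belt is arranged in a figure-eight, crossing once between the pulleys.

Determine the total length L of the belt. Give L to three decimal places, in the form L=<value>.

L=202.819

crossed belt: β = asin((r1+r2)/C) = asin(21/65) = 18.8491°
wrap1 = wrap2 = π + 2β = 217.6982°
tangent length = C·cosβ = 61.5142
L = (r1+r2)·wrap + 2·C·cosβ = 21·3.7996 + 2·61.5142 = 202.8190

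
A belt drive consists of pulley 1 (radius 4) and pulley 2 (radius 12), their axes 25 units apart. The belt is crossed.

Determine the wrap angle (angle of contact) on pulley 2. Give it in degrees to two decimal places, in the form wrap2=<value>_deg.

wrap2=259.58_deg

crossed belt: β = asin((r1+r2)/C) = asin(16/25) = 39.7918°
wrap1 = wrap2 = π + 2β = 259.5836°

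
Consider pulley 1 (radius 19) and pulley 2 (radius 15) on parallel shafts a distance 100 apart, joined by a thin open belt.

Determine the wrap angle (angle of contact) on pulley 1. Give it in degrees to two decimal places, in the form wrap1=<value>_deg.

wrap1=184.58_deg

open belt: β = asin((r2−r1)/C) = asin(-4/100) = -2.2924°
wrap1 = π − 2β = 184.5849°
wrap2 = π + 2β = 175.4151°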